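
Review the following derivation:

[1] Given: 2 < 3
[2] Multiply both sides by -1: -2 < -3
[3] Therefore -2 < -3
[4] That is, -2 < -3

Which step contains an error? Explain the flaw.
Step 2: Multiply both sides by -1: -2 < -3

Step 2 multiplies both sides by -1 but fails to reverse the inequality sign. When multiplying (or dividing) an inequality by a negative number, the direction must be reversed. Since 2 < 3, we should get -2 > -3, i.e., -2 > -3.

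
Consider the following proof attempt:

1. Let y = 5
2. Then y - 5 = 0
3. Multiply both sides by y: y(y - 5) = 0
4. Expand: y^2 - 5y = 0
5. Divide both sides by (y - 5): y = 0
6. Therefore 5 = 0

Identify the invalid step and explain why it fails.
Step 5: Divide both sides by (y - 5): y = 0

Step 5 divides both sides by (y - 5). However, since y = 5, we have (y - 5) = 0. Division by zero is undefined, making this step invalid.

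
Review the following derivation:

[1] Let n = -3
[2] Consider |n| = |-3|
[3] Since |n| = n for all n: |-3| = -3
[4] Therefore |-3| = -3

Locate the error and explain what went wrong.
Step 3: Since |n| = n for all n: |-3| = -3

Step 3 incorrectly states that |n| = n for all n. The correct definition is |n| = n when n >= 0, and |n| = -n when n < 0. Since -3 < 0, we have |-3| = -(-3) = 3, not -3.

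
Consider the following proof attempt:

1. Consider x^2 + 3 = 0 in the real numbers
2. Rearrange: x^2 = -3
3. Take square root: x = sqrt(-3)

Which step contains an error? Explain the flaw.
Step 3: Take square root: x = sqrt(-3)

Step 3 takes the square root of -3, which is negative. In the real number system, the square root of a negative number is undefined. The equation x^2 + 3 = 0 has no real solutions. Square roots of negative numbers only exist in the complex numbers.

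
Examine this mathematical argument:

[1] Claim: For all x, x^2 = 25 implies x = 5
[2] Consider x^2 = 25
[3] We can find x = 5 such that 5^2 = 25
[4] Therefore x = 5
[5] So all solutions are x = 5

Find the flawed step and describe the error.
Step 4: Therefore x = 5

Step 4 incorrectly concludes that x = 5 is the only solution. The proof shows that x = 5 is A solution (existence), but does not show it is the ONLY solution (uniqueness). In fact, x = -5 is also a solution since (-5)^2 = 25. Finding one solution doesn't prove there are no others.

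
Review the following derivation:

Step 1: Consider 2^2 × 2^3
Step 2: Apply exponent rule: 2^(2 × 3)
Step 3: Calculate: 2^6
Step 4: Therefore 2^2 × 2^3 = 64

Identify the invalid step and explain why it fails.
Step 2: Apply exponent rule: 2^(2 × 3)

Step 2 incorrectly states that a^b × a^c = a^(b×c). The correct rule is a^b × a^c = a^(b+c). The actual value is 2^2 × 2^3 = 2^5 = 32, not 2^6 = 64.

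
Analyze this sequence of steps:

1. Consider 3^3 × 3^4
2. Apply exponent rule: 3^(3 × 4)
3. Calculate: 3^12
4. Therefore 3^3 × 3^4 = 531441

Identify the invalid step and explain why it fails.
Step 2: Apply exponent rule: 3^(3 × 4)

Step 2 incorrectly states that a^b × a^c = a^(b×c). The correct rule is a^b × a^c = a^(b+c). The actual value is 3^3 × 3^4 = 3^7 = 2187, not 3^12 = 531441.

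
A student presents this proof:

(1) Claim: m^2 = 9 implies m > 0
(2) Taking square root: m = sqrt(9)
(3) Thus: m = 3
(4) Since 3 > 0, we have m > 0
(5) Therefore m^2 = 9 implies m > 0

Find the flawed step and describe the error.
Step 2: Taking square root: m = sqrt(9)

Step 2 takes the square root and assumes the positive root only. The equation m^2 = 9 actually has two solutions: m = 3 and m = -3. The proof silently assumes m > 0 without justification, then uses this assumption to conclude m > 0, which is circular. The counterexample m = -3 shows the claim is false.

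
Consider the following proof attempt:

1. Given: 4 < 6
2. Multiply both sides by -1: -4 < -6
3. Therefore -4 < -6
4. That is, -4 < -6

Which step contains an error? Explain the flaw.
Step 2: Multiply both sides by -1: -4 < -6

Step 2 multiplies both sides by -1 but fails to reverse the inequality sign. When multiplying (or dividing) an inequality by a negative number, the direction must be reversed. Since 4 < 6, we should get -4 > -6, i.e., -4 > -6.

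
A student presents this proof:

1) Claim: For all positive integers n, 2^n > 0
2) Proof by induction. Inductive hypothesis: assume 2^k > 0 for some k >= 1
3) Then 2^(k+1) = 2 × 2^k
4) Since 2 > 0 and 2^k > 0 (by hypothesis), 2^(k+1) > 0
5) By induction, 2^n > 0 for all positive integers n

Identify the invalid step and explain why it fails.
Step 5: By induction, 2^n > 0 for all positive integers n

Step 5 concludes the proof by induction, but no base case was ever established. A valid induction proof requires: (1) a base case proving 2^1 > 0, and (2) an inductive step showing IF 2^k > 0 THEN 2^(k+1) > 0. Steps 2-4 correctly establish the inductive step, but without the base case the conclusion in step 5 does not follow.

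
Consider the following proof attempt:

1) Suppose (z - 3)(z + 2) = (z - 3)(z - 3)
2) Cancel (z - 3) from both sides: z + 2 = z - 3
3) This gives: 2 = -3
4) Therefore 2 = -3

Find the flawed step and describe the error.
Step 2: Cancel (z - 3) from both sides: z + 2 = z - 3

Step 2 cancels (z - 3) from both sides. This is only valid if (z - 3) ≠ 0, i.e., z ≠ 3. When z = 3, both sides equal zero regardless of the other factors. The correct approach requires considering z = 3 as a separate case.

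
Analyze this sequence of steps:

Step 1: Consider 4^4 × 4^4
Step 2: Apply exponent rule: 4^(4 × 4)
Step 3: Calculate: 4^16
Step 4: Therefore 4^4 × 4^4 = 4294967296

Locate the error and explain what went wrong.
Step 2: Apply exponent rule: 4^(4 × 4)

Step 2 incorrectly states that a^b × a^c = a^(b×c). The correct rule is a^b × a^c = a^(b+c). The actual value is 4^4 × 4^4 = 4^8 = 65536, not 4^16 = 4294967296.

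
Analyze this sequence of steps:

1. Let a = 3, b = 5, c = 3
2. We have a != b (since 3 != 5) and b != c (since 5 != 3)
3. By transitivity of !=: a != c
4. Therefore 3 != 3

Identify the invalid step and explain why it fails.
Step 3: By transitivity of !=: a != c

Step 3 incorrectly applies transitivity to the '!=' relation. Transitivity states: if a R b and b R c, then a R c. However, '!=' is not transitive. Counterexample: 3 != 5 and 5 != 3, but 3 = 3 (both equal 3). Transitivity holds for relations like <, <=, =, but not for !=.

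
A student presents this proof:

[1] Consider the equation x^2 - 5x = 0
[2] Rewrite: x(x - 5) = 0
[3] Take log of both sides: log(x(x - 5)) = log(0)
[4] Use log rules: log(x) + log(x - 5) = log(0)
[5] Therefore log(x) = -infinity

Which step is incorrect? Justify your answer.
Step 3: Take log of both sides: log(x(x - 5)) = log(0)

Step 3 takes the logarithm of both sides, resulting in log(0) on the right side. The logarithm is only defined for positive numbers; log(0) is undefined (approaches negative infinity). This operation is invalid.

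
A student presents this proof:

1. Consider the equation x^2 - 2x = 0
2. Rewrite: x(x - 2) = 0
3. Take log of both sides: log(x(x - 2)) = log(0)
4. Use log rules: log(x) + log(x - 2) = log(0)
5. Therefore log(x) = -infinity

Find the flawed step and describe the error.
Step 3: Take log of both sides: log(x(x - 2)) = log(0)

Step 3 takes the logarithm of both sides, resulting in log(0) on the right side. The logarithm is only defined for positive numbers; log(0) is undefined (approaches negative infinity). This operation is invalid.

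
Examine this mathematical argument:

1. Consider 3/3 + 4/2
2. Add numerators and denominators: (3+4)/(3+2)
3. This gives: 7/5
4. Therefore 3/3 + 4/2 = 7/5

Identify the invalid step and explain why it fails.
Step 2: Add numerators and denominators: (3+4)/(3+2)

Step 2 incorrectly adds fractions by separately adding numerators and denominators. This is wrong. The correct method requires a common denominator: 3/3 + 4/2 = (3×2 + 4×3)/(3×2) = 18/6 = 3. The method used gives 7/5, which is different.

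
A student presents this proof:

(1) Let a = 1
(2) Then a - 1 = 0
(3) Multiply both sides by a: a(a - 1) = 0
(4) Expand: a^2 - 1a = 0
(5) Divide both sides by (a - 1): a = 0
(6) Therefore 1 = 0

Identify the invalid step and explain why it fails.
Step 5: Divide both sides by (a - 1): a = 0

Step 5 divides both sides by (a - 1). However, since a = 1, we have (a - 1) = 0. Division by zero is undefined, making this step invalid.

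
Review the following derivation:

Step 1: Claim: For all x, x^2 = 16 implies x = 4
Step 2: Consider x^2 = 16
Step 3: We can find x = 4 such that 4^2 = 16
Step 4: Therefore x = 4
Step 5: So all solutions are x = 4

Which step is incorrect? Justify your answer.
Step 4: Therefore x = 4

Step 4 incorrectly concludes that x = 4 is the only solution. The proof shows that x = 4 is A solution (existence), but does not show it is the ONLY solution (uniqueness). In fact, x = -4 is also a solution since (-4)^2 = 16. Finding one solution doesn't prove there are no others.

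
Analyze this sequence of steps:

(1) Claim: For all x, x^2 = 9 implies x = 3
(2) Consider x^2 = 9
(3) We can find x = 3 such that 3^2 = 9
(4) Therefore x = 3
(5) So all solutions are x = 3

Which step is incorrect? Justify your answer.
Step 4: Therefore x = 3

Step 4 incorrectly concludes that x = 3 is the only solution. The proof shows that x = 3 is A solution (existence), but does not show it is the ONLY solution (uniqueness). In fact, x = -3 is also a solution since (-3)^2 = 9. Finding one solution doesn't prove there are no others.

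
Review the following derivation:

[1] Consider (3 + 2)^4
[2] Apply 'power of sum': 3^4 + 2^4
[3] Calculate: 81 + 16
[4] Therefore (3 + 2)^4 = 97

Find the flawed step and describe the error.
Step 2: Apply 'power of sum': 3^4 + 2^4

Step 2 incorrectly applies a non-existent rule '(a+b)^n = a^n + b^n'. This is false in general. The correct expansion uses the binomial theorem. The actual value is (3 + 2)^4 = 5^4 = 625, not 97.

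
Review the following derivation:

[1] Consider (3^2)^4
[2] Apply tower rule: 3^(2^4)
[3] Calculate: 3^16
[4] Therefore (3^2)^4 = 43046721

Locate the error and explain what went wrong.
Step 2: Apply tower rule: 3^(2^4)

Step 2 incorrectly states that (a^b)^c = a^(b^c). The correct rule is (a^b)^c = a^(b×c). The actual value is (3^2)^4 = 3^8 = 6561, not 3^16 = 43046721.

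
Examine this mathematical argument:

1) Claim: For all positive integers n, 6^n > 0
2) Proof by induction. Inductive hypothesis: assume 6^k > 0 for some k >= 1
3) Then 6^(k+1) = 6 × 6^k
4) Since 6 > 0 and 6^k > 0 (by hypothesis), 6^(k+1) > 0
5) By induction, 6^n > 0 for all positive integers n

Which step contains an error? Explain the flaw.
Step 5: By induction, 6^n > 0 for all positive integers n

Step 5 concludes the proof by induction, but no base case was ever established. A valid induction proof requires: (1) a base case proving 6^1 > 0, and (2) an inductive step showing IF 6^k > 0 THEN 6^(k+1) > 0. Steps 2-4 correctly establish the inductive step, but without the base case the conclusion in step 5 does not follow.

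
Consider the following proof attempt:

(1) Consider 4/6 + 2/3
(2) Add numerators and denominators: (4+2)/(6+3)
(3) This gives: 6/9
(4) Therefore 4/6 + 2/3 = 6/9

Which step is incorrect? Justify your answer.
Step 2: Add numerators and denominators: (4+2)/(6+3)

Step 2 incorrectly adds fractions by separately adding numerators and denominators. This is wrong. The correct method requires a common denominator: 4/6 + 2/3 = (4×3 + 2×6)/(6×3) = 24/18 = 4/3. The method used gives 6/9, which is different.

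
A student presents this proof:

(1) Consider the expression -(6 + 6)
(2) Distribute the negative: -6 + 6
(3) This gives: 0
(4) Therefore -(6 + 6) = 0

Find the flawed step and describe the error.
Step 2: Distribute the negative: -6 + 6

Step 2 incorrectly distributes the negative sign. The correct distribution is -(6 + 6) = -6 - 6 = -12. The negative must be applied to both terms, not just the first. The error treats -(6 + 6) as -6 + 6, which equals 0 instead of -12.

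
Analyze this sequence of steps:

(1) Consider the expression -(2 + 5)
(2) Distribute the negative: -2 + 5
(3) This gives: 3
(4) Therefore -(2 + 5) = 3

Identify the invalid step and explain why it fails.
Step 2: Distribute the negative: -2 + 5

Step 2 incorrectly distributes the negative sign. The correct distribution is -(2 + 5) = -2 - 5 = -7. The negative must be applied to both terms, not just the first. The error treats -(2 + 5) as -2 + 5, which equals 3 instead of -7.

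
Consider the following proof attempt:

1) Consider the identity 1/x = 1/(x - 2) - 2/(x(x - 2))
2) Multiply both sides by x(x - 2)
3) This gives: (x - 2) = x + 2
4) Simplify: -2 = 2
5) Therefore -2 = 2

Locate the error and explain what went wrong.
Step 3: This gives: (x - 2) = x + 2

Step 3 makes a sign error when clearing denominators. Multiplying -2/(x(x - 2)) by x(x - 2) gives -2, not +2. The correct result is (x - 2) = x - 2, which is trivially true, not (x - 2) = x + 2. (Step 1 is a valid identity: 1/(x - 2) - 2/(x(x - 2)) = (x - 2)/(x(x - 2)) = 1/x.)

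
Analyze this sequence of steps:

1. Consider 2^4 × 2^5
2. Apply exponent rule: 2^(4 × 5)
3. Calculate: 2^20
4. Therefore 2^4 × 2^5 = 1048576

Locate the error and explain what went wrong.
Step 2: Apply exponent rule: 2^(4 × 5)

Step 2 incorrectly states that a^b × a^c = a^(b×c). The correct rule is a^b × a^c = a^(b+c). The actual value is 2^4 × 2^5 = 2^9 = 512, not 2^20 = 1048576.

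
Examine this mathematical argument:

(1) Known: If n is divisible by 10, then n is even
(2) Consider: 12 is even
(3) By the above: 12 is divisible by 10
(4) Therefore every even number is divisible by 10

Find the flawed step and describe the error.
Step 3: By the above: 12 is divisible by 10

Step 3 commits the fallacy of affirming the consequent. The known fact 'divisible by 10 → even' does NOT imply 'even → divisible by 10'. That would be the converse, which is false. For example, 12 is even but 12 ÷ 10 = 1.20, which is not an integer.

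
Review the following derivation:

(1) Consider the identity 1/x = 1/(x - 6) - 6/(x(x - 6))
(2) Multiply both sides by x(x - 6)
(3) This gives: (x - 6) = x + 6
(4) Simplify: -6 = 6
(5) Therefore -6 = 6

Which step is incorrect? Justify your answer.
Step 3: This gives: (x - 6) = x + 6

Step 3 makes a sign error when clearing denominators. Multiplying -6/(x(x - 6)) by x(x - 6) gives -6, not +6. The correct result is (x - 6) = x - 6, which is trivially true, not (x - 6) = x + 6. (Step 1 is a valid identity: 1/(x - 6) - 6/(x(x - 6)) = (x - 6)/(x(x - 6)) = 1/x.)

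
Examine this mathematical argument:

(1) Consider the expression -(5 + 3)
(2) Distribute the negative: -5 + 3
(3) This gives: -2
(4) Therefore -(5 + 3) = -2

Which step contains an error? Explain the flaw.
Step 2: Distribute the negative: -5 + 3

Step 2 incorrectly distributes the negative sign. The correct distribution is -(5 + 3) = -5 - 3 = -8. The negative must be applied to both terms, not just the first. The error treats -(5 + 3) as -5 + 3, which equals -2 instead of -8.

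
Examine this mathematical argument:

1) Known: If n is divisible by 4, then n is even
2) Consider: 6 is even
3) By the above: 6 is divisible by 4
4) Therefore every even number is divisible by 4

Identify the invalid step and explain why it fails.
Step 3: By the above: 6 is divisible by 4

Step 3 commits the fallacy of affirming the consequent. The known fact 'divisible by 4 → even' does NOT imply 'even → divisible by 4'. That would be the converse, which is false. For example, 6 is even but 6 ÷ 4 = 1.50, which is not an integer.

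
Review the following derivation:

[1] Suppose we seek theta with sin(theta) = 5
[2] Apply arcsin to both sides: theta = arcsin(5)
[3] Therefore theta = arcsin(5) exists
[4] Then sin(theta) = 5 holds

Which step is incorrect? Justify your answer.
Step 2: Apply arcsin to both sides: theta = arcsin(5)

Step 2 applies arcsin to 5. However, arcsin(x) is only defined for x in [-1, 1] because sin(theta) can only produce values in that range. Since |5| > 1, arcsin(5) is undefined. There is no angle whose sine equals 5.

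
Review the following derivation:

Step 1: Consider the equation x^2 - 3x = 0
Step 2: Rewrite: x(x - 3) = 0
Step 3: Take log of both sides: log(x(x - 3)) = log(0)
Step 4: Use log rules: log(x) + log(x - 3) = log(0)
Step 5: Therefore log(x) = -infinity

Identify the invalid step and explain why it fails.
Step 3: Take log of both sides: log(x(x - 3)) = log(0)

Step 3 takes the logarithm of both sides, resulting in log(0) on the right side. The logarithm is only defined for positive numbers; log(0) is undefined (approaches negative infinity). This operation is invalid.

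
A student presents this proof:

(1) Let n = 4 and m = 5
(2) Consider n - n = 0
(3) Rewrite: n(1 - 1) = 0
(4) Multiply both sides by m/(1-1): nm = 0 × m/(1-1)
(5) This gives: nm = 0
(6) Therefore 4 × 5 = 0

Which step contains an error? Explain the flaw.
Step 4: Multiply both sides by m/(1-1): nm = 0 × m/(1-1)

Step 4 multiplies both sides by m/(1-1). However, 1-1 = 0, so this is multiplication by m/0, which is undefined. We cannot multiply by an undefined expression.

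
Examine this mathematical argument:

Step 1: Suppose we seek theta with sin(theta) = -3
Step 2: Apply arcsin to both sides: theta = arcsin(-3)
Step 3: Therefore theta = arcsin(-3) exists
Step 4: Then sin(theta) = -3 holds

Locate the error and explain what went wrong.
Step 2: Apply arcsin to both sides: theta = arcsin(-3)

Step 2 applies arcsin to -3. However, arcsin(x) is only defined for x in [-1, 1] because sin(theta) can only produce values in that range. Since |-3| > 1, arcsin(-3) is undefined. There is no angle whose sine equals -3.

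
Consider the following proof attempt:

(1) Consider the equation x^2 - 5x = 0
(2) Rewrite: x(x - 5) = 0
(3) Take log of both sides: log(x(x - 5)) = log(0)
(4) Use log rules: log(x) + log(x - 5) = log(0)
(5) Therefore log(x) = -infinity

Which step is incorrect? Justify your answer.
Step 3: Take log of both sides: log(x(x - 5)) = log(0)

Step 3 takes the logarithm of both sides, resulting in log(0) on the right side. The logarithm is only defined for positive numbers; log(0) is undefined (approaches negative infinity). This operation is invalid.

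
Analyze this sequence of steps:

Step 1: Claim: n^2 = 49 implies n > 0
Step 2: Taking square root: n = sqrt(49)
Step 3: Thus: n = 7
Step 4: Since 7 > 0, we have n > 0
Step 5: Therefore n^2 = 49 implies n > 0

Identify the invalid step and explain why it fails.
Step 2: Taking square root: n = sqrt(49)

Step 2 takes the square root and assumes the positive root only. The equation n^2 = 49 actually has two solutions: n = 7 and n = -7. The proof silently assumes n > 0 without justification, then uses this assumption to conclude n > 0, which is circular. The counterexample n = -7 shows the claim is false.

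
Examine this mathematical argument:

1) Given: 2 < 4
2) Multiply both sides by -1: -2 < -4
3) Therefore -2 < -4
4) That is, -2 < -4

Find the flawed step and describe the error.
Step 2: Multiply both sides by -1: -2 < -4

Step 2 multiplies both sides by -1 but fails to reverse the inequality sign. When multiplying (or dividing) an inequality by a negative number, the direction must be reversed. Since 2 < 4, we should get -2 > -4, i.e., -2 > -4.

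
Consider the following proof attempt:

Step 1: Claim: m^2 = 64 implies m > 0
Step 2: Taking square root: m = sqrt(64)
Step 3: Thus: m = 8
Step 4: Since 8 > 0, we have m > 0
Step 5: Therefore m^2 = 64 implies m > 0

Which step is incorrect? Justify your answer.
Step 2: Taking square root: m = sqrt(64)

Step 2 takes the square root and assumes the positive root only. The equation m^2 = 64 actually has two solutions: m = 8 and m = -8. The proof silently assumes m > 0 without justification, then uses this assumption to conclude m > 0, which is circular. The counterexample m = -8 shows the claim is false.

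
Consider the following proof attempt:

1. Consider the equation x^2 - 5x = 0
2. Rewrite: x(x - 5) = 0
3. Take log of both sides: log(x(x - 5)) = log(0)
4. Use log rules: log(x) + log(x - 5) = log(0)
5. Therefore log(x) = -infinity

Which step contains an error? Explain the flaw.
Step 3: Take log of both sides: log(x(x - 5)) = log(0)

Step 3 takes the logarithm of both sides, resulting in log(0) on the right side. The logarithm is only defined for positive numbers; log(0) is undefined (approaches negative infinity). This operation is invalid.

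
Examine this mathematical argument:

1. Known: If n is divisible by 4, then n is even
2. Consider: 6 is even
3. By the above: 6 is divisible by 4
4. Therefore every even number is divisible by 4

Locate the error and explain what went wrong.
Step 3: By the above: 6 is divisible by 4

Step 3 commits the fallacy of affirming the consequent. The known fact 'divisible by 4 → even' does NOT imply 'even → divisible by 4'. That would be the converse, which is false. For example, 6 is even but 6 ÷ 4 = 1.50, which is not an integer.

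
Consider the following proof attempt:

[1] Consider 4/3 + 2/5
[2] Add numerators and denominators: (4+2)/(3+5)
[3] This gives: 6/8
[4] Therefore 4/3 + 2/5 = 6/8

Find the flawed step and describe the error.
Step 2: Add numerators and denominators: (4+2)/(3+5)

Step 2 incorrectly adds fractions by separately adding numerators and denominators. This is wrong. The correct method requires a common denominator: 4/3 + 2/5 = (4×5 + 2×3)/(3×5) = 26/15 = 26/15. The method used gives 6/8, which is different.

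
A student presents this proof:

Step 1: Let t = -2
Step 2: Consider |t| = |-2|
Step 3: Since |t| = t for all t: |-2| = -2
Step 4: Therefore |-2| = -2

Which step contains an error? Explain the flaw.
Step 3: Since |t| = t for all t: |-2| = -2

Step 3 incorrectly states that |t| = t for all t. The correct definition is |t| = t when t >= 0, and |t| = -t when t < 0. Since -2 < 0, we have |-2| = -(-2) = 2, not -2.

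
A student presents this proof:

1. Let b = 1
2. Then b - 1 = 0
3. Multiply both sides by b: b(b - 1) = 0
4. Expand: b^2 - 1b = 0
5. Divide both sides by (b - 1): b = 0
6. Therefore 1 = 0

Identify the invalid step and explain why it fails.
Step 5: Divide both sides by (b - 1): b = 0

Step 5 divides both sides by (b - 1). However, since b = 1, we have (b - 1) = 0. Division by zero is undefined, making this step invalid.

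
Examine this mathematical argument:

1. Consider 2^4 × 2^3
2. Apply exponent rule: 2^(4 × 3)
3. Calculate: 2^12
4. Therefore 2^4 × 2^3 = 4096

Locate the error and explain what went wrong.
Step 2: Apply exponent rule: 2^(4 × 3)

Step 2 incorrectly states that a^b × a^c = a^(b×c). The correct rule is a^b × a^c = a^(b+c). The actual value is 2^4 × 2^3 = 2^7 = 128, not 2^12 = 4096.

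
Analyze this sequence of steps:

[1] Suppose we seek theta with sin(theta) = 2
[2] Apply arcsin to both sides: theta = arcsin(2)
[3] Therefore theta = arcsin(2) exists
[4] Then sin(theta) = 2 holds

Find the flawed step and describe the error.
Step 2: Apply arcsin to both sides: theta = arcsin(2)

Step 2 applies arcsin to 2. However, arcsin(x) is only defined for x in [-1, 1] because sin(theta) can only produce values in that range. Since |2| > 1, arcsin(2) is undefined. There is no angle whose sine equals 2.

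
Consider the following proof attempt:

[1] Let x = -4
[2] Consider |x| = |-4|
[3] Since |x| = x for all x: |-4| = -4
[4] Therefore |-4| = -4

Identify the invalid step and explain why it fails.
Step 3: Since |x| = x for all x: |-4| = -4

Step 3 incorrectly states that |x| = x for all x. The correct definition is |x| = x when x >= 0, and |x| = -x when x < 0. Since -4 < 0, we have |-4| = -(-4) = 4, not -4.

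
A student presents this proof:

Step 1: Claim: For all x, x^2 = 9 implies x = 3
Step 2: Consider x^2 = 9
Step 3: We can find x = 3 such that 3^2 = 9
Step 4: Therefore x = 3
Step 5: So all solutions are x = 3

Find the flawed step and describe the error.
Step 4: Therefore x = 3

Step 4 incorrectly concludes that x = 3 is the only solution. The proof shows that x = 3 is A solution (existence), but does not show it is the ONLY solution (uniqueness). In fact, x = -3 is also a solution since (-3)^2 = 9. Finding one solution doesn't prove there are no others.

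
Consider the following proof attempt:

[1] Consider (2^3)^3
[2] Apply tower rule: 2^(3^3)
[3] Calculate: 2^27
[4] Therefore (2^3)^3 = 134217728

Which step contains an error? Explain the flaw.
Step 2: Apply tower rule: 2^(3^3)

Step 2 incorrectly states that (a^b)^c = a^(b^c). The correct rule is (a^b)^c = a^(b×c). The actual value is (2^3)^3 = 2^9 = 512, not 2^27 = 134217728.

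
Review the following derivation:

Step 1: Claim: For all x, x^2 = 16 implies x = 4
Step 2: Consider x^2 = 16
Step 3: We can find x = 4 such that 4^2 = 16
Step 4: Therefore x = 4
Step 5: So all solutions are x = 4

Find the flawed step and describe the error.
Step 4: Therefore x = 4

Step 4 incorrectly concludes that x = 4 is the only solution. The proof shows that x = 4 is A solution (existence), but does not show it is the ONLY solution (uniqueness). In fact, x = -4 is also a solution since (-4)^2 = 16. Finding one solution doesn't prove there are no others.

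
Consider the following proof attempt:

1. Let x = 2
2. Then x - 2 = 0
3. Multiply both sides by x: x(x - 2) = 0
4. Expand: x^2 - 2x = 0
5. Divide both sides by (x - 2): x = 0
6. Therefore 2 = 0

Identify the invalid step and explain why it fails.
Step 5: Divide both sides by (x - 2): x = 0

Step 5 divides both sides by (x - 2). However, since x = 2, we have (x - 2) = 0. Division by zero is undefined, making this step invalid.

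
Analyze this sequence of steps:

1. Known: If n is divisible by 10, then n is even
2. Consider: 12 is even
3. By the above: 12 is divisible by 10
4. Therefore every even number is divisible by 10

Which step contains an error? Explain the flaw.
Step 3: By the above: 12 is divisible by 10

Step 3 commits the fallacy of affirming the consequent. The known fact 'divisible by 10 → even' does NOT imply 'even → divisible by 10'. That would be the converse, which is false. For example, 12 is even but 12 ÷ 10 = 1.20, which is not an integer.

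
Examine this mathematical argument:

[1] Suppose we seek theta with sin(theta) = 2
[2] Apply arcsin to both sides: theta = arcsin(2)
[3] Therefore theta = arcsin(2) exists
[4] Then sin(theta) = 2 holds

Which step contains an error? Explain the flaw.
Step 2: Apply arcsin to both sides: theta = arcsin(2)

Step 2 applies arcsin to 2. However, arcsin(x) is only defined for x in [-1, 1] because sin(theta) can only produce values in that range. Since |2| > 1, arcsin(2) is undefined. There is no angle whose sine equals 2.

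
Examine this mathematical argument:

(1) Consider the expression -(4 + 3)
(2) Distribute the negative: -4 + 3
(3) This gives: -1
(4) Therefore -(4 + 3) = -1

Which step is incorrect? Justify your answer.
Step 2: Distribute the negative: -4 + 3

Step 2 incorrectly distributes the negative sign. The correct distribution is -(4 + 3) = -4 - 3 = -7. The negative must be applied to both terms, not just the first. The error treats -(4 + 3) as -4 + 3, which equals -1 instead of -7.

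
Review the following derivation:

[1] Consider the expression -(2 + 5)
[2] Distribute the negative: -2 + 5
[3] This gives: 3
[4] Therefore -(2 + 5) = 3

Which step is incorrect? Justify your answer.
Step 2: Distribute the negative: -2 + 5

Step 2 incorrectly distributes the negative sign. The correct distribution is -(2 + 5) = -2 - 5 = -7. The negative must be applied to both terms, not just the first. The error treats -(2 + 5) as -2 + 5, which equals 3 instead of -7.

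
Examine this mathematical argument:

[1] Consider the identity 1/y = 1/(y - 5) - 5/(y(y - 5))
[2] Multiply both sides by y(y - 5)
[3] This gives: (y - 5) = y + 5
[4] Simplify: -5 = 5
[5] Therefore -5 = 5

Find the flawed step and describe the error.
Step 3: This gives: (y - 5) = y + 5

Step 3 makes a sign error when clearing denominators. Multiplying -5/(y(y - 5)) by y(y - 5) gives -5, not +5. The correct result is (y - 5) = y - 5, which is trivially true, not (y - 5) = y + 5. (Step 1 is a valid identity: 1/(y - 5) - 5/(y(y - 5)) = (y - 5)/(y(y - 5)) = 1/y.)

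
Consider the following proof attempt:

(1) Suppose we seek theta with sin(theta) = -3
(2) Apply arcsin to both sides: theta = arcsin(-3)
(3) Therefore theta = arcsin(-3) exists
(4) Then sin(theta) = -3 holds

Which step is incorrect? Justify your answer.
Step 2: Apply arcsin to both sides: theta = arcsin(-3)

Step 2 applies arcsin to -3. However, arcsin(x) is only defined for x in [-1, 1] because sin(theta) can only produce values in that range. Since |-3| > 1, arcsin(-3) is undefined. There is no angle whose sine equals -3.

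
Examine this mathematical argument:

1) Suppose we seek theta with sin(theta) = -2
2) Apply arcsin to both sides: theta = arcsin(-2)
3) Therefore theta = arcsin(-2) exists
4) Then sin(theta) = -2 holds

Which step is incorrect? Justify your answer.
Step 2: Apply arcsin to both sides: theta = arcsin(-2)

Step 2 applies arcsin to -2. However, arcsin(x) is only defined for x in [-1, 1] because sin(theta) can only produce values in that range. Since |-2| > 1, arcsin(-2) is undefined. There is no angle whose sine equals -2.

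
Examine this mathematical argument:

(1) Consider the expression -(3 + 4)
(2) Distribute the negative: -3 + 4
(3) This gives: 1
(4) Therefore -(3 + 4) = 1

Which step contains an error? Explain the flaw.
Step 2: Distribute the negative: -3 + 4

Step 2 incorrectly distributes the negative sign. The correct distribution is -(3 + 4) = -3 - 4 = -7. The negative must be applied to both terms, not just the first. The error treats -(3 + 4) as -3 + 4, which equals 1 instead of -7.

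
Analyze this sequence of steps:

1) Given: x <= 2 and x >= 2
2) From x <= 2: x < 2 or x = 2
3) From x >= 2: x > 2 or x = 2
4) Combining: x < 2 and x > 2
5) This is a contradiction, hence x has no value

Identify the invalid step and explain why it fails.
Step 4: Combining: x < 2 and x > 2

Step 4 incorrectly combines the conditions. From x <= 2 and x >= 2, the intersection is x = 2. The error treats the 'or' cases as 'and' requirements. The correct conclusion is that x = 2 is the unique solution, not that no solution exists.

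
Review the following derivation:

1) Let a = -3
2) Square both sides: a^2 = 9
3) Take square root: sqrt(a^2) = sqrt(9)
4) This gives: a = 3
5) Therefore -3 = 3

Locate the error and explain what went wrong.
Step 4: This gives: a = 3

Step 4 incorrectly states that sqrt(a^2) = a. The correct identity is sqrt(a^2) = |a|. Since a = -3 < 0, we have sqrt(a^2) = |-3| = 3, not a = -3.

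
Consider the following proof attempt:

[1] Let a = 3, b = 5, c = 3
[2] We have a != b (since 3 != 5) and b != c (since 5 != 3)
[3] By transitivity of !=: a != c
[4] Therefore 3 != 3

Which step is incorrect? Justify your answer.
Step 3: By transitivity of !=: a != c

Step 3 incorrectly applies transitivity to the '!=' relation. Transitivity states: if a R b and b R c, then a R c. However, '!=' is not transitive. Counterexample: 3 != 5 and 5 != 3, but 3 = 3 (both equal 3). Transitivity holds for relations like <, <=, =, but not for !=.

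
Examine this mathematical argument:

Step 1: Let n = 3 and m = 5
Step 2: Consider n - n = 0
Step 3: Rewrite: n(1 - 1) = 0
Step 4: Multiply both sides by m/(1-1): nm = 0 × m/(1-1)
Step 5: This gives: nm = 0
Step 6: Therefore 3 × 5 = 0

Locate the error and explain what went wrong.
Step 4: Multiply both sides by m/(1-1): nm = 0 × m/(1-1)

Step 4 multiplies both sides by m/(1-1). However, 1-1 = 0, so this is multiplication by m/0, which is undefined. We cannot multiply by an undefined expression.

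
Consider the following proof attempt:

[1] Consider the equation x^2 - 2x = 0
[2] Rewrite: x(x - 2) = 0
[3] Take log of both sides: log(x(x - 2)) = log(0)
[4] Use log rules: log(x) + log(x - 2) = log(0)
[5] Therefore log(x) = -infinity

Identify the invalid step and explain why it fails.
Step 3: Take log of both sides: log(x(x - 2)) = log(0)

Step 3 takes the logarithm of both sides, resulting in log(0) on the right side. The logarithm is only defined for positive numbers; log(0) is undefined (approaches negative infinity). This operation is invalid.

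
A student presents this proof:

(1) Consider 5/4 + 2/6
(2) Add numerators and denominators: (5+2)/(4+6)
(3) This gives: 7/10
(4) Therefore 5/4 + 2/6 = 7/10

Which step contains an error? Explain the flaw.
Step 2: Add numerators and denominators: (5+2)/(4+6)

Step 2 incorrectly adds fractions by separately adding numerators and denominators. This is wrong. The correct method requires a common denominator: 5/4 + 2/6 = (5×6 + 2×4)/(4×6) = 38/24 = 19/12. The method used gives 7/10, which is different.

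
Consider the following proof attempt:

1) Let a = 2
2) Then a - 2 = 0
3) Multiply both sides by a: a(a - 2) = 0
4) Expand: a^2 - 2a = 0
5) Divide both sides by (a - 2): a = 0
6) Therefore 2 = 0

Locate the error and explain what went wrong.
Step 5: Divide both sides by (a - 2): a = 0

Step 5 divides both sides by (a - 2). However, since a = 2, we have (a - 2) = 0. Division by zero is undefined, making this step invalid.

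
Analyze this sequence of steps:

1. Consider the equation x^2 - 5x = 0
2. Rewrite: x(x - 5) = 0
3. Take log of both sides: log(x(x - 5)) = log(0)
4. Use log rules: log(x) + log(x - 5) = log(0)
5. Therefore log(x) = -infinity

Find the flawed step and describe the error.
Step 3: Take log of both sides: log(x(x - 5)) = log(0)

Step 3 takes the logarithm of both sides, resulting in log(0) on the right side. The logarithm is only defined for positive numbers; log(0) is undefined (approaches negative infinity). This operation is invalid.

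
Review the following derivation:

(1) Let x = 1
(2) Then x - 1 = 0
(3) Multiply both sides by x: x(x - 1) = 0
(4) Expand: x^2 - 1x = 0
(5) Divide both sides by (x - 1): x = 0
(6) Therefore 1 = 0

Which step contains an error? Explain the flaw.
Step 5: Divide both sides by (x - 1): x = 0

Step 5 divides both sides by (x - 1). However, since x = 1, we have (x - 1) = 0. Division by zero is undefined, making this step invalid.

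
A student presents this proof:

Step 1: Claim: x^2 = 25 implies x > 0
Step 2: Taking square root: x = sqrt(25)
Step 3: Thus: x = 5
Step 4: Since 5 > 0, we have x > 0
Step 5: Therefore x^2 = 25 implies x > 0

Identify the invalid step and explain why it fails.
Step 2: Taking square root: x = sqrt(25)

Step 2 takes the square root and assumes the positive root only. The equation x^2 = 25 actually has two solutions: x = 5 and x = -5. The proof silently assumes x > 0 without justification, then uses this assumption to conclude x > 0, which is circular. The counterexample x = -5 shows the claim is false.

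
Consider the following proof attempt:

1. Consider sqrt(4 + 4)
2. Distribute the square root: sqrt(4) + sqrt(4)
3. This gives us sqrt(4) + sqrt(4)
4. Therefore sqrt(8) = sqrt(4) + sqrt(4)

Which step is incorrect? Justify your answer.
Step 2: Distribute the square root: sqrt(4) + sqrt(4)

Step 2 incorrectly 'distributes' the square root over addition. The square root function does not distribute: sqrt(a + b) ≠ sqrt(a) + sqrt(b). In fact, sqrt(4 + 4) = sqrt(8) ≈ 2.8284, while sqrt(4) + sqrt(4) ≈ 4.0000.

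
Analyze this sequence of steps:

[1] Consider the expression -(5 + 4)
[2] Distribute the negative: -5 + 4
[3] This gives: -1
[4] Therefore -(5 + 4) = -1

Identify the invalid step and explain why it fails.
Step 2: Distribute the negative: -5 + 4

Step 2 incorrectly distributes the negative sign. The correct distribution is -(5 + 4) = -5 - 4 = -9. The negative must be applied to both terms, not just the first. The error treats -(5 + 4) as -5 + 4, which equals -1 instead of -9.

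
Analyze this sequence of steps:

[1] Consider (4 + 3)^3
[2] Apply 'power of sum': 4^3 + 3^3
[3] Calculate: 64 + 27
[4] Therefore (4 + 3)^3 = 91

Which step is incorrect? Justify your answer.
Step 2: Apply 'power of sum': 4^3 + 3^3

Step 2 incorrectly applies a non-existent rule '(a+b)^n = a^n + b^n'. This is false in general. The correct expansion uses the binomial theorem. The actual value is (4 + 3)^3 = 7^3 = 343, not 91.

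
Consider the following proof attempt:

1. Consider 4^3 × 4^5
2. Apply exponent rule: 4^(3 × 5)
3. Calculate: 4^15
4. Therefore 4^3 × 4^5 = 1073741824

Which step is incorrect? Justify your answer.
Step 2: Apply exponent rule: 4^(3 × 5)

Step 2 incorrectly states that a^b × a^c = a^(b×c). The correct rule is a^b × a^c = a^(b+c). The actual value is 4^3 × 4^5 = 4^8 = 65536, not 4^15 = 1073741824.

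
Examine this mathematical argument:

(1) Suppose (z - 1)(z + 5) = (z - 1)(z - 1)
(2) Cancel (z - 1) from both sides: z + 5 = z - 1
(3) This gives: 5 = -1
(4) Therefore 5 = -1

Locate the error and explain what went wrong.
Step 2: Cancel (z - 1) from both sides: z + 5 = z - 1

Step 2 cancels (z - 1) from both sides. This is only valid if (z - 1) ≠ 0, i.e., z ≠ 1. When z = 1, both sides equal zero regardless of the other factors. The correct approach requires considering z = 1 as a separate case.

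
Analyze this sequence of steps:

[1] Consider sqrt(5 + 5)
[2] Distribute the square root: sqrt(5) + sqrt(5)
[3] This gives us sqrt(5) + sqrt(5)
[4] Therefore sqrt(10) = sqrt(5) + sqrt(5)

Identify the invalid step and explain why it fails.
Step 2: Distribute the square root: sqrt(5) + sqrt(5)

Step 2 incorrectly 'distributes' the square root over addition. The square root function does not distribute: sqrt(a + b) ≠ sqrt(a) + sqrt(b). In fact, sqrt(5 + 5) = sqrt(10) ≈ 3.1623, while sqrt(5) + sqrt(5) ≈ 4.4721.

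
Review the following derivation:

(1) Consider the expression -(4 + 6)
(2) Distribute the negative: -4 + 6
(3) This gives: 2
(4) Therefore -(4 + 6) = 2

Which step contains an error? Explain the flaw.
Step 2: Distribute the negative: -4 + 6

Step 2 incorrectly distributes the negative sign. The correct distribution is -(4 + 6) = -4 - 6 = -10. The negative must be applied to both terms, not just the first. The error treats -(4 + 6) as -4 + 6, which equals 2 instead of -10.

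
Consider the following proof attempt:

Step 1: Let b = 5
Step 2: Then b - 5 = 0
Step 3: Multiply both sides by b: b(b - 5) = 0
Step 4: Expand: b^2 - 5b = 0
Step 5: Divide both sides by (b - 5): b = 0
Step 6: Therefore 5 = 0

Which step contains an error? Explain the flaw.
Step 5: Divide both sides by (b - 5): b = 0

Step 5 divides both sides by (b - 5). However, since b = 5, we have (b - 5) = 0. Division by zero is undefined, making this step invalid.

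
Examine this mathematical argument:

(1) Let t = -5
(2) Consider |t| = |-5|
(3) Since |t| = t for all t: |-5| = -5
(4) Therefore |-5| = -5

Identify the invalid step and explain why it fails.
Step 3: Since |t| = t for all t: |-5| = -5

Step 3 incorrectly states that |t| = t for all t. The correct definition is |t| = t when t >= 0, and |t| = -t when t < 0. Since -5 < 0, we have |-5| = -(-5) = 5, not -5.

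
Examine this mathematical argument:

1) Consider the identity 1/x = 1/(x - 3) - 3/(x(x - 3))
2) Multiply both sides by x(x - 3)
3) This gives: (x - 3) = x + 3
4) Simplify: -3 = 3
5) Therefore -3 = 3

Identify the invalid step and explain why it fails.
Step 3: This gives: (x - 3) = x + 3

Step 3 makes a sign error when clearing denominators. Multiplying -3/(x(x - 3)) by x(x - 3) gives -3, not +3. The correct result is (x - 3) = x - 3, which is trivially true, not (x - 3) = x + 3. (Step 1 is a valid identity: 1/(x - 3) - 3/(x(x - 3)) = (x - 3)/(x(x - 3)) = 1/x.)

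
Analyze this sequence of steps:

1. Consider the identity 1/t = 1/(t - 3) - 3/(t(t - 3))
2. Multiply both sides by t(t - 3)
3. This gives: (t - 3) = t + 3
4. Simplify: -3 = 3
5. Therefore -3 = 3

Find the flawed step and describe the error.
Step 3: This gives: (t - 3) = t + 3

Step 3 makes a sign error when clearing denominators. Multiplying -3/(t(t - 3)) by t(t - 3) gives -3, not +3. The correct result is (t - 3) = t - 3, which is trivially true, not (t - 3) = t + 3. (Step 1 is a valid identity: 1/(t - 3) - 3/(t(t - 3)) = (t - 3)/(t(t - 3)) = 1/t.)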